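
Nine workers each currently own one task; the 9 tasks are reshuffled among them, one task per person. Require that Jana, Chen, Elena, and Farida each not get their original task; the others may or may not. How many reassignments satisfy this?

229080

Let A_j be the event that the j-th constrained one is fixed. By inclusion-exclusion over the 4 events:
Σ_{j=0}^{4} (-1)^j C(4,j)(9-j)!
= C(4,0)·9! - C(4,1)·8! + C(4,2)·7! - C(4,3)·6! + C(4,4)·5!
= 362880 - 161280 + 30240 - 2880 + 120
= 229080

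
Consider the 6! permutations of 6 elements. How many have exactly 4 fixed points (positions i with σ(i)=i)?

Pick the 4 fixed positions: C(6,4) = 15 ways.
The other 2 form a derangement: !2 = 1.
Total: 15 × 1 = 15.

15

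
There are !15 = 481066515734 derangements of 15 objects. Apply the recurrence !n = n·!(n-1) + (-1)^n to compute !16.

7697064251745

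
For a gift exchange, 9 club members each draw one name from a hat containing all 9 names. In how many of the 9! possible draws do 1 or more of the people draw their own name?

229384

Sum C(9,i)·!(9-i) for i = 1..9:
  i=1: C(9,1)·!8 = 9·14833 = 133497
  i=2: C(9,2)·!7 = 36·1854 = 66744
  i=3: C(9,3)·!6 = 84·265 = 22260
  i=4: C(9,4)·!5 = 126·44 = 5544
  i=5: C(9,5)·!4 = 126·9 = 1134
  i=6: C(9,6)·!3 = 84·2 = 168
  i=7: C(9,7)·!2 = 36·1 = 36
  i=8: C(9,8)·!1 = 9·0 = 0
  i=9: C(9,9)·!0 = 1·1 = 1
Total = 229384.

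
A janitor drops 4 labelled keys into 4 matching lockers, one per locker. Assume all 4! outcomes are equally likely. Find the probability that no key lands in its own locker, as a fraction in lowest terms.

3/8

Favorable outcomes: !4 = 9.
Total outcomes: 4! = 24.
Probability = 9/24 = 3/8.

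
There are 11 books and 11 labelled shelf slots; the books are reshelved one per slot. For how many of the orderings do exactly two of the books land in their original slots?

Choose which 2 of the 11 are fixed: C(11,2) = 55.
The other 9 form a derangement: !9 = 133496.
Total: 55 × 133496 = 7342280.

7342280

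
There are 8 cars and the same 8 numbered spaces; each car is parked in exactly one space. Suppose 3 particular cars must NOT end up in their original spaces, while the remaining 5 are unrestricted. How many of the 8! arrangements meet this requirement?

27240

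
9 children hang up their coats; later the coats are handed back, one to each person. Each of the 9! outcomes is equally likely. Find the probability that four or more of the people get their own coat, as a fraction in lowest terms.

Favorable outcomes: Σ_{i≥4} C(9,i)·!(9-i) = 126·44 + 126·9 + 84·2 + 36·1 + 9·0 + 1·1 = 6883.
Total outcomes: 9! = 362880.
Probability = 6883/362880 = 6883/362880.

6883/362880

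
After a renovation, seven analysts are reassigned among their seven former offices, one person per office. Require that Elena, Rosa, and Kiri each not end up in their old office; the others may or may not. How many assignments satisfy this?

3216

Inclusion-exclusion on the 3 forbidden self-matches:
Σ_{j=0}^{3} (-1)^j C(3,j)(7-j)!
= C(3,0)·7! - C(3,1)·6! + C(3,2)·5! - C(3,3)·4!
= 5040 - 2160 + 360 - 24
= 3216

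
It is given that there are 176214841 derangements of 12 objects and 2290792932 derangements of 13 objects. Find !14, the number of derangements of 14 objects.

!14 = (14-1)·(!13 + !12) = 13·(2290792932 + 176214841) = 13·2467007773 = 32071101049.

32071101049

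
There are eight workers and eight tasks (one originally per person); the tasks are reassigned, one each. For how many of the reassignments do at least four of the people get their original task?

771

# with exactly i fixed is C(8,i)·!(8-i); sum over i=4..8:
  i=4: C(8,4)·!4 = 70·9 = 630
  i=5: C(8,5)·!3 = 56·2 = 112
  i=6: C(8,6)·!2 = 28·1 = 28
  i=7: C(8,7)·!1 = 8·0 = 0
  i=8: C(8,8)·!0 = 1·1 = 1
Total = 771.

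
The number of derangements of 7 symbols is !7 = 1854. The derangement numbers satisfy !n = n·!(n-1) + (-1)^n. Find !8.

!8 = 8·1854 + 1 = 14833.

14833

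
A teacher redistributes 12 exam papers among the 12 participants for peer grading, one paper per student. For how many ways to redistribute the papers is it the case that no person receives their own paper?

!12 is the nearest integer to 12!/e.
12! = 479001600, and 479001600/e ≈ 176214840.93, so !12 = 176214841.

176214841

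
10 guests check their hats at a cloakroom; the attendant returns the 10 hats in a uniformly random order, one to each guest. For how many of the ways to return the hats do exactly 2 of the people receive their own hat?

Pick the 2 fixed positions: C(10,2) = 45 ways.
The remaining 8 must be deranged: !8 = 14833.
Total: 45 × 14833 = 667485.

667485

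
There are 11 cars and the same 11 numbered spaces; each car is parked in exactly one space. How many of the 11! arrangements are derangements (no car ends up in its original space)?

14684570

Use !n = (n-1)(!(n-1) + !(n-2)).
!11 = 10·(1334961 + 133496) = 10·1468457 = 14684570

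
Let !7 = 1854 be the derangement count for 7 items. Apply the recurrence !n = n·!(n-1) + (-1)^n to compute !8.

!8 = 8·1854 + 1 = 14833.

14833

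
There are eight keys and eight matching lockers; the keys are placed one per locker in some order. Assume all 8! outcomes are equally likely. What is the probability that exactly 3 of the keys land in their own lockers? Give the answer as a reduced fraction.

11/180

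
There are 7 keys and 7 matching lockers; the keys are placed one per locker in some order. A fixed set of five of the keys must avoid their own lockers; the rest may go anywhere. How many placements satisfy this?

2428

Let A_j be the event that the j-th constrained one is fixed. By inclusion-exclusion over the 5 events:
Σ_{j=0}^{5} (-1)^j C(5,j)(7-j)!
= C(5,0)·7! - C(5,1)·6! + C(5,2)·5! - C(5,3)·4! + C(5,4)·3! - C(5,5)·2!
= 5040 - 3600 + 1200 - 240 + 30 - 2
= 2428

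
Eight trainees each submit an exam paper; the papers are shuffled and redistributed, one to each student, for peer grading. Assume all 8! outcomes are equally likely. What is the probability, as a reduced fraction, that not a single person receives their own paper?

Favorable outcomes: !8 = 14833.
Total outcomes: 8! = 40320.
Probability = 14833/40320 = 2119/5760.

2119/5760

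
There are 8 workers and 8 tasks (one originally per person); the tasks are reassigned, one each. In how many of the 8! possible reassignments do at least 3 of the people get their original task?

# with exactly i fixed is C(8,i)·!(8-i); sum over i=3..8:
  i=3: C(8,3)·!5 = 56·44 = 2464
  i=4: C(8,4)·!4 = 70·9 = 630
  i=5: C(8,5)·!3 = 56·2 = 112
  i=6: C(8,6)·!2 = 28·1 = 28
  i=7: C(8,7)·!1 = 8·0 = 0
  i=8: C(8,8)·!0 = 1·1 = 1
Total = 3235.

3235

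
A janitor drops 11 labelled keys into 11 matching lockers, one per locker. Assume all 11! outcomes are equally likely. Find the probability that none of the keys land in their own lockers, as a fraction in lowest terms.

Favorable outcomes: !11 = 14684570.
Total outcomes: 11! = 39916800.
Probability = 14684570/39916800 = 1468457/3991680.

1468457/3991680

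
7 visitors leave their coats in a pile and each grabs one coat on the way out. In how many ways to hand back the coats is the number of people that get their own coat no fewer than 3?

Sum C(7,i)·!(7-i) for i = 3..7:
  i=3: C(7,3)·!4 = 35·9 = 315
  i=4: C(7,4)·!3 = 35·2 = 70
  i=5: C(7,5)·!2 = 21·1 = 21
  i=6: C(7,6)·!1 = 7·0 = 0
  i=7: C(7,7)·!0 = 1·1 = 1
Total = 407.

407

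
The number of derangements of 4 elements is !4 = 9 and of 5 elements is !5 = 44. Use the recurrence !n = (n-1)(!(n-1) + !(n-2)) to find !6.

265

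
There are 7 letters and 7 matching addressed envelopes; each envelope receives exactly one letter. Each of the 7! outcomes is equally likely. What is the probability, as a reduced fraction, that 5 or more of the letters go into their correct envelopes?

Favorable outcomes: Σ_{i≥5} C(7,i)·!(7-i) = 21·1 + 7·0 + 1·1 = 22.
Total outcomes: 7! = 5040.
Probability = 22/5040 = 11/2520.

11/2520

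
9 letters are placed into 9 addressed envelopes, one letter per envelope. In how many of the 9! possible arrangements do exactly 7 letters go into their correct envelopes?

36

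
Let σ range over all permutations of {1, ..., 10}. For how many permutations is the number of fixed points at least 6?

# with exactly i fixed is C(10,i)·!(10-i); sum over i=6..10:
  i=6: C(10,6)·!4 = 210·9 = 1890
  i=7: C(10,7)·!3 = 120·2 = 240
  i=8: C(10,8)·!2 = 45·1 = 45
  i=9: C(10,9)·!1 = 10·0 = 0
  i=10: C(10,10)·!0 = 1·1 = 1
Total = 2176.

2176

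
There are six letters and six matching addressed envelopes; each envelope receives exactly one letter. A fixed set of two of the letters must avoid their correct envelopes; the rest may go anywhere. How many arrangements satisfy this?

Inclusion-exclusion on the 2 forbidden self-matches:
Σ_{j=0}^{2} (-1)^j C(2,j)(6-j)!
= C(2,0)·6! - C(2,1)·5! + C(2,2)·4!
= 720 - 240 + 24
= 504

504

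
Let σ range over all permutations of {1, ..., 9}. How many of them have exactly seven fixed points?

36

Choose which 7 of the 9 are fixed: C(9,7) = 36.
The other 2 form a derangement: !2 = 1.
Total: 36 × 1 = 36.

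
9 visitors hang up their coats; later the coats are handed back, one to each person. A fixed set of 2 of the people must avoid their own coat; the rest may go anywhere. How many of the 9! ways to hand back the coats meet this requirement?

287280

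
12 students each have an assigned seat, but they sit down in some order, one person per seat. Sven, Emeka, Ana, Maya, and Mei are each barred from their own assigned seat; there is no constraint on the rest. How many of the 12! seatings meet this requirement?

312273360

Inclusion-exclusion on the 5 forbidden self-matches:
Σ_{j=0}^{5} (-1)^j C(5,j)(12-j)!
= C(5,0)·12! - C(5,1)·11! + C(5,2)·10! - C(5,3)·9! + C(5,4)·8! - C(5,5)·7!
= 479001600 - 199584000 + 36288000 - 3628800 + 201600 - 5040
= 312273360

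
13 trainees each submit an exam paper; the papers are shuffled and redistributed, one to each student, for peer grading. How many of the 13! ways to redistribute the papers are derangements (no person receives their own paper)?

2290792932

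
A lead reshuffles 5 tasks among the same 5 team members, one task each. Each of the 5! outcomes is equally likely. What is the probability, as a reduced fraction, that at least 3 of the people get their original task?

Favorable outcomes: Σ_{i≥3} C(5,i)·!(5-i) = 10·1 + 5·0 + 1·1 = 11.
Total outcomes: 5! = 120.
Probability = 11/120 = 11/120.

11/120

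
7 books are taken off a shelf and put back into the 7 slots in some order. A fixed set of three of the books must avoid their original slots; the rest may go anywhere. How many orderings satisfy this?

Inclusion-exclusion on the 3 forbidden self-matches:
Σ_{j=0}^{3} (-1)^j C(3,j)(7-j)!
= C(3,0)·7! - C(3,1)·6! + C(3,2)·5! - C(3,3)·4!
= 5040 - 2160 + 360 - 24
= 3216

3216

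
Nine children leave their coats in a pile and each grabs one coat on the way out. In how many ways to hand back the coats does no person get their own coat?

133496

The number of derangements of 9 is !9 = Σ_{k=0}^{9} (-1)^k·9!/k!
= 9! - 9!/1! + 9!/2! - 9!/3! + 9!/4! - 9!/5! + 9!/6! - 9!/7! + 9!/8! - 9!/9!
= 362880 - 362880 + 181440 - 60480 + 15120 - 3024 + 504 - 72 + 9 - 1
= 133496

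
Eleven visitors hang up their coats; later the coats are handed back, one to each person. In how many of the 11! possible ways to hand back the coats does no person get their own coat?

Recurrence: !11 = 10·(!10 + !9).
!11 = 10·(1334961 + 133496) = 10·1468457 = 14684570

14684570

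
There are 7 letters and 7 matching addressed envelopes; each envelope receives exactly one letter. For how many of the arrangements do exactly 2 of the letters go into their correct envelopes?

924

Choose which 2 of the 7 are fixed: C(7,2) = 21.
The other 5 form a derangement: !5 = 44.
Total: 21 × 44 = 924.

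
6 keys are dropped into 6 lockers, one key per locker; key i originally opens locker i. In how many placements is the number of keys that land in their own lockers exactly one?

264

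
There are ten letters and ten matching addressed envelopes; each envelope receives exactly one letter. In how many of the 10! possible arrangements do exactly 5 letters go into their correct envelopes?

Pick the 5 fixed positions: C(10,5) = 252 ways.
The remaining 5 must be deranged: !5 = 44.
Total: 252 × 44 = 11088.

11088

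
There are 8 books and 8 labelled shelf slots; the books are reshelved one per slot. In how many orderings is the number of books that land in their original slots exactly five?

112

Pick the 5 fixed positions: C(8,5) = 56 ways.
The remaining 3 must be deranged: !3 = 2.
Total: 56 × 2 = 112.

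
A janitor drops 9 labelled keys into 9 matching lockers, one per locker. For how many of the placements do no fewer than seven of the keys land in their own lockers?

37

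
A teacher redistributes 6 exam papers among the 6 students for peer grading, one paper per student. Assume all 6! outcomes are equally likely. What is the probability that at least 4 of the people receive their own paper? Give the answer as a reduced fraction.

1/45

Favorable outcomes: Σ_{i≥4} C(6,i)·!(6-i) = 15·1 + 6·0 + 1·1 = 16.
Total outcomes: 6! = 720.
Probability = 16/720 = 1/45.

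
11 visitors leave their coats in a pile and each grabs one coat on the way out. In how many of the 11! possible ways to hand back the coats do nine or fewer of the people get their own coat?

Sum C(11,i)·!(11-i) for i = 0..9:
  i=0: C(11,0)·!11 = 1·14684570 = 14684570
  i=1: C(11,1)·!10 = 11·1334961 = 14684571
  i=2: C(11,2)·!9 = 55·133496 = 7342280
  i=3: C(11,3)·!8 = 165·14833 = 2447445
  i=4: C(11,4)·!7 = 330·1854 = 611820
  i=5: C(11,5)·!6 = 462·265 = 122430
  i=6: C(11,6)·!5 = 462·44 = 20328
  i=7: C(11,7)·!4 = 330·9 = 2970
  i=8: C(11,8)·!3 = 165·2 = 330
  i=9: C(11,9)·!2 = 55·1 = 55
Total = 39916799.

39916799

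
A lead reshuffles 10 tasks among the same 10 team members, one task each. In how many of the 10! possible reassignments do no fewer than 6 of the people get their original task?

Sum C(10,i)·!(10-i) for i = 6..10:
  i=6: C(10,6)·!4 = 210·9 = 1890
  i=7: C(10,7)·!3 = 120·2 = 240
  i=8: C(10,8)·!2 = 45·1 = 45
  i=9: C(10,9)·!1 = 10·0 = 0
  i=10: C(10,10)·!0 = 1·1 = 1
Total = 2176.

2176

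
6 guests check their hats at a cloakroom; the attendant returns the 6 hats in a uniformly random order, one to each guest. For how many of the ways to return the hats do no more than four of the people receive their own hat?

Sum C(6,i)·!(6-i) for i = 0..4:
  i=0: C(6,0)·!6 = 1·265 = 265
  i=1: C(6,1)·!5 = 6·44 = 264
  i=2: C(6,2)·!4 = 15·9 = 135
  i=3: C(6,3)·!3 = 20·2 = 40
  i=4: C(6,4)·!2 = 15·1 = 15
Total = 719.

719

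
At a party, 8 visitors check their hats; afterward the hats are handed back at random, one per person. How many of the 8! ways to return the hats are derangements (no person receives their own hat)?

Use !n = n·!(n-1) + (-1)^n.
!8 = 8·1854 + 1 = 14833

14833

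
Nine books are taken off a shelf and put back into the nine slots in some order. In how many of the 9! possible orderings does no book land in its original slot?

Recurrence: !9 = 9·!8 + (-1)^9.
!9 = 9·14833 - 1 = 133496

133496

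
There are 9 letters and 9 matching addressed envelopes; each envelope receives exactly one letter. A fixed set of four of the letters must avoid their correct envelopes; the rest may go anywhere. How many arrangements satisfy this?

Inclusion-exclusion on the 4 forbidden self-matches:
Σ_{j=0}^{4} (-1)^j C(4,j)(9-j)!
= C(4,0)·9! - C(4,1)·8! + C(4,2)·7! - C(4,3)·6! + C(4,4)·5!
= 362880 - 161280 + 30240 - 2880 + 120
= 229080

229080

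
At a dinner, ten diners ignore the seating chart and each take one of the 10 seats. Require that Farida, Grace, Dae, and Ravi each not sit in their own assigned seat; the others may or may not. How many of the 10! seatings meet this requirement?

2399760

Inclusion-exclusion on the 4 forbidden self-matches:
Σ_{j=0}^{4} (-1)^j C(4,j)(10-j)!
= C(4,0)·10! - C(4,1)·9! + C(4,2)·8! - C(4,3)·7! + C(4,4)·6!
= 3628800 - 1451520 + 241920 - 20160 + 720
= 2399760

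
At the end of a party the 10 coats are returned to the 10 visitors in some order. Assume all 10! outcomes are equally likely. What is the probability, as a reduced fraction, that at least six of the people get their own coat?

17/28350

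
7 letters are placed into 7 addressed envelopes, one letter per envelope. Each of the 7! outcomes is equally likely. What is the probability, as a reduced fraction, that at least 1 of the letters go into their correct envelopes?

177/280

Favorable outcomes: Σ_{i≥1} C(7,i)·!(7-i) = 7·265 + 21·44 + 35·9 + 35·2 + 21·1 + 7·0 + 1·1 = 3186.
Total outcomes: 7! = 5040.
Probability = 3186/5040 = 177/280.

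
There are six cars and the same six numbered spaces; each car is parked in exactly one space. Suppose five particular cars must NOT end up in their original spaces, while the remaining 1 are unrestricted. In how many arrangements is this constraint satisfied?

309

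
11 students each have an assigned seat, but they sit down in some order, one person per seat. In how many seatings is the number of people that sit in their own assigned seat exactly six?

Pick the 6 fixed positions: C(11,6) = 462 ways.
The other 5 form a derangement: !5 = 44.
Total: 462 × 44 = 20328.

20328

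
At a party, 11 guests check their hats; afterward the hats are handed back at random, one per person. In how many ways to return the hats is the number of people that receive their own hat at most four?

Sum C(11,i)·!(11-i) for i = 0..4:
  i=0: C(11,0)·!11 = 1·14684570 = 14684570
  i=1: C(11,1)·!10 = 11·1334961 = 14684571
  i=2: C(11,2)·!9 = 55·133496 = 7342280
  i=3: C(11,3)·!8 = 165·14833 = 2447445
  i=4: C(11,4)·!7 = 330·1854 = 611820
Total = 39770686.

39770686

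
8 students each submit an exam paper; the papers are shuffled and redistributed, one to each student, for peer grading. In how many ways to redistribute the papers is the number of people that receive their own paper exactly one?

Choose which one of the 8 is fixed: C(8,1) = 8.
The remaining 7 must be deranged: !7 = 1854.
Total: 8 × 1854 = 14832.

14832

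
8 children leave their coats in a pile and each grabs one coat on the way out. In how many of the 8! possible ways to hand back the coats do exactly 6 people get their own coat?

Choose which 6 of the 8 are fixed: C(8,6) = 28.
The other 2 form a derangement: !2 = 1.
Total: 28 × 1 = 28.

28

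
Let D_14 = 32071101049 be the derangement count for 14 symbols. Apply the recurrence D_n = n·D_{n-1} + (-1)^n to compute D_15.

481066515734

D_15 = 15·32071101049 - 1 = 481066515734.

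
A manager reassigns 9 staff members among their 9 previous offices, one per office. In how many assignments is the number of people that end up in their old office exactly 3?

22260

Choose which 3 of the 9 are fixed: C(9,3) = 84.
The remaining 6 must be deranged: !6 = 265.
Total: 84 × 265 = 22260.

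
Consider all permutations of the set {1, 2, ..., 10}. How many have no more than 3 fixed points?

Sum C(10,i)·!(10-i) for i = 0..3:
  i=0: C(10,0)·!10 = 1·1334961 = 1334961
  i=1: C(10,1)·!9 = 10·133496 = 1334960
  i=2: C(10,2)·!8 = 45·14833 = 667485
  i=3: C(10,3)·!7 = 120·1854 = 222480
Total = 3559886.

3559886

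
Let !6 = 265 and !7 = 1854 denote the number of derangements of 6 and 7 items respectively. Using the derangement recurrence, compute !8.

!8 = (8-1)·(!7 + !6) = 7·(1854 + 265) = 7·2119 = 14833.

14833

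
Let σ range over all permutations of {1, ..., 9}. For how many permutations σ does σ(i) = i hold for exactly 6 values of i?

Choose which 6 of the 9 are fixed: C(9,6) = 84.
The other 3 form a derangement: !3 = 2.
Total: 84 × 2 = 168.

168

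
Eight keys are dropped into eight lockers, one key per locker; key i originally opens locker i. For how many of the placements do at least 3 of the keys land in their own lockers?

# with exactly i fixed is C(8,i)·!(8-i); sum over i=3..8:
  i=3: C(8,3)·!5 = 56·44 = 2464
  i=4: C(8,4)·!4 = 70·9 = 630
  i=5: C(8,5)·!3 = 56·2 = 112
  i=6: C(8,6)·!2 = 28·1 = 28
  i=7: C(8,7)·!1 = 8·0 = 0
  i=8: C(8,8)·!0 = 1·1 = 1
Total = 3235.

3235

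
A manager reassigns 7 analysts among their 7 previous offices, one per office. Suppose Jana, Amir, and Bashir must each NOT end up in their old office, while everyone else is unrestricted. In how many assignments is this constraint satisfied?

Inclusion-exclusion on the 3 forbidden self-matches:
Σ_{j=0}^{3} (-1)^j C(3,j)(7-j)!
= C(3,0)·7! - C(3,1)·6! + C(3,2)·5! - C(3,3)·4!
= 5040 - 2160 + 360 - 24
= 3216

3216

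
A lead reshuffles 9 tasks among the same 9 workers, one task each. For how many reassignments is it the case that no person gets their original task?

!9 = 9! · Σ_{k=0}^{9} (-1)^k/k!
= 9! - 9!/1! + 9!/2! - 9!/3! + 9!/4! - 9!/5! + 9!/6! - 9!/7! + 9!/8! - 9!/9!
= 362880 - 362880 + 181440 - 60480 + 15120 - 3024 + 504 - 72 + 9 - 1
= 133496

133496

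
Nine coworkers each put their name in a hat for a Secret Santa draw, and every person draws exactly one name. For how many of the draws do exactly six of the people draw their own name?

168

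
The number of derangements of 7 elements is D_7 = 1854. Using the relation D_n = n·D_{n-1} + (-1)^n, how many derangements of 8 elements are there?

14833

D_8 = 8·1854 + 1 = 14833.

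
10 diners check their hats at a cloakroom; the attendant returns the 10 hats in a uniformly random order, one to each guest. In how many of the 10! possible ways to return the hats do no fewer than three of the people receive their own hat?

# with exactly i fixed is C(10,i)·!(10-i); sum over i=3..10:
  i=3: C(10,3)·!7 = 120·1854 = 222480
  i=4: C(10,4)·!6 = 210·265 = 55650
  i=5: C(10,5)·!5 = 252·44 = 11088
  i=6: C(10,6)·!4 = 210·9 = 1890
  i=7: C(10,7)·!3 = 120·2 = 240
  i=8: C(10,8)·!2 = 45·1 = 45
  i=9: C(10,9)·!1 = 10·0 = 0
  i=10: C(10,10)·!0 = 1·1 = 1
Total = 291394.

291394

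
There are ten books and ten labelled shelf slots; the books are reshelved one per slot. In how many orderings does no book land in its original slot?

1334961

By inclusion-exclusion, !10 = Σ (-1)^k · 10!/k! for k=0..10
= 10! - 10!/1! + 10!/2! - 10!/3! + 10!/4! - 10!/5! + 10!/6! - 10!/7! + 10!/8! - 10!/9! + 10!/10!
= 3628800 - 3628800 + 1814400 - 604800 + 151200 - 30240 + 5040 - 720 + 90 - 10 + 1
= 1334961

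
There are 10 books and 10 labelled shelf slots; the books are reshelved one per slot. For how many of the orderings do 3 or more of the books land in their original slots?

291394

# with exactly i fixed is C(10,i)·!(10-i); sum over i=3..10:
  i=3: C(10,3)·!7 = 120·1854 = 222480
  i=4: C(10,4)·!6 = 210·265 = 55650
  i=5: C(10,5)·!5 = 252·44 = 11088
  i=6: C(10,6)·!4 = 210·9 = 1890
  i=7: C(10,7)·!3 = 120·2 = 240
  i=8: C(10,8)·!2 = 45·1 = 45
  i=9: C(10,9)·!1 = 10·0 = 0
  i=10: C(10,10)·!0 = 1·1 = 1
Total = 291394.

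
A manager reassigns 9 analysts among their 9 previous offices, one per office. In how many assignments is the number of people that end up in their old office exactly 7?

Pick the 7 fixed positions: C(9,7) = 36 ways.
The remaining 2 must be deranged: !2 = 1.
Total: 36 × 1 = 36.

36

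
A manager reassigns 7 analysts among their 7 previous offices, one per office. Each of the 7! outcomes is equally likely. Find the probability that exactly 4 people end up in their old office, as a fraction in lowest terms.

Favorable outcomes: C(7,4)·!3 = 35·2 = 70.
Total outcomes: 7! = 5040.
Probability = 70/5040 = 1/72.

1/72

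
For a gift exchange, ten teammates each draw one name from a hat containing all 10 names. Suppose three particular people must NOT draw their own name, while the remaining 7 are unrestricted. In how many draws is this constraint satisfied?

Inclusion-exclusion on the 3 forbidden self-matches:
Σ_{j=0}^{3} (-1)^j C(3,j)(10-j)!
= C(3,0)·10! - C(3,1)·9! + C(3,2)·8! - C(3,3)·7!
= 3628800 - 1088640 + 120960 - 5040
= 2656080

2656080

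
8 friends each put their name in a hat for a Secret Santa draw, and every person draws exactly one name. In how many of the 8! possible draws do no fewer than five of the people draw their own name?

141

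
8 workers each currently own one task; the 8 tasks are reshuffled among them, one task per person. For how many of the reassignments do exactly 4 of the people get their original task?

630

Choose which 4 of the 8 are fixed: C(8,4) = 70.
The remaining 4 must be deranged: !4 = 9.
Total: 70 × 9 = 630.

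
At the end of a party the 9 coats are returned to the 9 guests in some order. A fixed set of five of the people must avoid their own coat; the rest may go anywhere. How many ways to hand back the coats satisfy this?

Inclusion-exclusion on the 5 forbidden self-matches:
Σ_{j=0}^{5} (-1)^j C(5,j)(9-j)!
= C(5,0)·9! - C(5,1)·8! + C(5,2)·7! - C(5,3)·6! + C(5,4)·5! - C(5,5)·4!
= 362880 - 201600 + 50400 - 7200 + 600 - 24
= 205056

205056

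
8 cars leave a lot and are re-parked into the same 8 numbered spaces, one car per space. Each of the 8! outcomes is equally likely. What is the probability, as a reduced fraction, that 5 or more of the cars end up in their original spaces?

47/13440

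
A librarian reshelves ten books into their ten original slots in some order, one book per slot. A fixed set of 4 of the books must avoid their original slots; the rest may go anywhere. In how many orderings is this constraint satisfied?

Let A_j be the event that the j-th constrained one is fixed. By inclusion-exclusion over the 4 events:
Σ_{j=0}^{4} (-1)^j C(4,j)(10-j)!
= C(4,0)·10! - C(4,1)·9! + C(4,2)·8! - C(4,3)·7! + C(4,4)·6!
= 3628800 - 1451520 + 241920 - 20160 + 720
= 2399760

2399760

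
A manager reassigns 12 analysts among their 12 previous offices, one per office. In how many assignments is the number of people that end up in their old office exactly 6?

244860

Choose which 6 of the 12 are fixed: C(12,6) = 924.
The other 6 form a derangement: !6 = 265.
Total: 924 × 265 = 244860.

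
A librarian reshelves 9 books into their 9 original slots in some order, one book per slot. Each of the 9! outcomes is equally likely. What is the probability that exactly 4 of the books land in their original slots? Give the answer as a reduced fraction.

11/720

Favorable outcomes: C(9,4)·!5 = 126·44 = 5544.
Total outcomes: 9! = 362880.
Probability = 5544/362880 = 11/720.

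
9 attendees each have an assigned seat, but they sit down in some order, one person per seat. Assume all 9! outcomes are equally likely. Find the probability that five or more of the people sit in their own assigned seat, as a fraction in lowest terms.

1339/362880

Favorable outcomes: Σ_{i≥5} C(9,i)·!(9-i) = 126·9 + 84·2 + 36·1 + 9·0 + 1·1 = 1339.
Total outcomes: 9! = 362880.
Probability = 1339/362880 = 1339/362880.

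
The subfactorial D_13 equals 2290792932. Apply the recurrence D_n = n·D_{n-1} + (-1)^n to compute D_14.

D_14 = 14·2290792932 + 1 = 32071101049.

32071101049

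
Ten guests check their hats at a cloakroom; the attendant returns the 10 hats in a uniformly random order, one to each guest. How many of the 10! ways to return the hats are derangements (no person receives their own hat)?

1334961

The number of derangements of 10 is !10 = Σ_{k=0}^{10} (-1)^k·10!/k!
= 10! - 10!/1! + 10!/2! - 10!/3! + 10!/4! - 10!/5! + 10!/6! - 10!/7! + 10!/8! - 10!/9! + 10!/10!
= 3628800 - 3628800 + 1814400 - 604800 + 151200 - 30240 + 5040 - 720 + 90 - 10 + 1
= 1334961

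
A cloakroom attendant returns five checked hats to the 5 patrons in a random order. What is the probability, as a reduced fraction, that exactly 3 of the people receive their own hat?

1/12

Favorable outcomes: C(5,3)·!2 = 10·1 = 10.
Total outcomes: 5! = 120.
Probability = 10/120 = 1/12.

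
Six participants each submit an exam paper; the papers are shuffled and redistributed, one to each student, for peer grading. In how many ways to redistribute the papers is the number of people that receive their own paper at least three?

56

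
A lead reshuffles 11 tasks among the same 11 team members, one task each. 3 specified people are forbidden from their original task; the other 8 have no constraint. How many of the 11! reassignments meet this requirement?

Let A_j be the event that the j-th constrained one is fixed. By inclusion-exclusion over the 3 events:
Σ_{j=0}^{3} (-1)^j C(3,j)(11-j)!
= C(3,0)·11! - C(3,1)·10! + C(3,2)·9! - C(3,3)·8!
= 39916800 - 10886400 + 1088640 - 40320
= 30078720

30078720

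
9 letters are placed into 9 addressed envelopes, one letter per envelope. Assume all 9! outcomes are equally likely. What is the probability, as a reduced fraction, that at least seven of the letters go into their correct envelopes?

Favorable outcomes: Σ_{i≥7} C(9,i)·!(9-i) = 36·1 + 9·0 + 1·1 = 37.
Total outcomes: 9! = 362880.
Probability = 37/362880 = 37/362880.

37/362880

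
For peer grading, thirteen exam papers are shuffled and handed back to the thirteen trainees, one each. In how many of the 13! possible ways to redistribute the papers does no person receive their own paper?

2290792932

The number of derangements of 13 is !13 = Σ_{k=0}^{13} (-1)^k·13!/k!
= 13! - 13!/1! + 13!/2! - 13!/3! + 13!/4! - 13!/5! + 13!/6! - 13!/7! + 13!/8! - 13!/9! + 13!/10! - 13!/11! + 13!/12! - 13!/13!
= 6227020800 - 6227020800 + 3113510400 - 1037836800 + 259459200 - 51891840 + 8648640 - 1235520 + 154440 - 17160 + 1716 - 156 + 13 - 1
= 2290792932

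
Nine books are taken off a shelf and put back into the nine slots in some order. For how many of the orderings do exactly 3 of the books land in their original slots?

22260

Pick the 3 fixed positions: C(9,3) = 84 ways.
The remaining 6 must be deranged: !6 = 265.
Total: 84 × 265 = 22260.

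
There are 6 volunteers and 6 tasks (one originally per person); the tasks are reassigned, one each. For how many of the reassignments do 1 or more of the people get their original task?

455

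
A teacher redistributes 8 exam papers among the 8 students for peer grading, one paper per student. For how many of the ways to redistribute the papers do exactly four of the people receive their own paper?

Pick the 4 fixed positions: C(8,4) = 70 ways.
The remaining 4 must be deranged: !4 = 9.
Total: 70 × 9 = 630.

630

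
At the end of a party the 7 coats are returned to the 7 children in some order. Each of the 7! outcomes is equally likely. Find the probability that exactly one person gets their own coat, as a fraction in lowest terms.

Favorable outcomes: C(7,1)·!6 = 7·265 = 1855.
Total outcomes: 7! = 5040.
Probability = 1855/5040 = 53/144.

53/144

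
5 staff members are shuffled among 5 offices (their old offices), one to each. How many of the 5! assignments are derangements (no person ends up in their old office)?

The number of derangements of 5 is !5 = Σ_{k=0}^{5} (-1)^k·5!/k!
= 5! - 5!/1! + 5!/2! - 5!/3! + 5!/4! - 5!/5!
= 120 - 120 + 60 - 20 + 5 - 1
= 44

44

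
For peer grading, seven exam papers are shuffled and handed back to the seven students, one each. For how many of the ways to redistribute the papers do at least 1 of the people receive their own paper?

# with exactly i fixed is C(7,i)·!(7-i); sum over i=1..7:
  i=1: C(7,1)·!6 = 7·265 = 1855
  i=2: C(7,2)·!5 = 21·44 = 924
  i=3: C(7,3)·!4 = 35·9 = 315
  i=4: C(7,4)·!3 = 35·2 = 70
  i=5: C(7,5)·!2 = 21·1 = 21
  i=6: C(7,6)·!1 = 7·0 = 0
  i=7: C(7,7)·!0 = 1·1 = 1
Total = 3186.

3186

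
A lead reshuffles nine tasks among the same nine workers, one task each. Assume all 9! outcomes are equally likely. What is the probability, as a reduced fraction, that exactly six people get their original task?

Favorable outcomes: C(9,6)·!3 = 84·2 = 168.
Total outcomes: 9! = 362880.
Probability = 168/362880 = 1/2160.

1/2160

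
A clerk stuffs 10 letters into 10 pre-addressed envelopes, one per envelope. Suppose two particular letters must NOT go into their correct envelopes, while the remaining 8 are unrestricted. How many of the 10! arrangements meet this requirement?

2943360

Let A_j be the event that the j-th constrained one is fixed. By inclusion-exclusion over the 2 events:
Σ_{j=0}^{2} (-1)^j C(2,j)(10-j)!
= C(2,0)·10! - C(2,1)·9! + C(2,2)·8!
= 3628800 - 725760 + 40320
= 2943360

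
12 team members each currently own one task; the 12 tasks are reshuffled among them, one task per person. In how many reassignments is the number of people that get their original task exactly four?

7342335

Pick the 4 fixed positions: C(12,4) = 495 ways.
The other 8 form a derangement: !8 = 14833.
Total: 495 × 14833 = 7342335.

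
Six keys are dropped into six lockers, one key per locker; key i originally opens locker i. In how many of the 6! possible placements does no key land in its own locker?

The number of derangements of 6 is !6 = Σ_{k=0}^{6} (-1)^k·6!/k!
= 6! - 6!/1! + 6!/2! - 6!/3! + 6!/4! - 6!/5! + 6!/6!
= 720 - 720 + 360 - 120 + 30 - 6 + 1
= 265

265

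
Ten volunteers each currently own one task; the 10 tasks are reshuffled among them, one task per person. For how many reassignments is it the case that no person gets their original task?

1334961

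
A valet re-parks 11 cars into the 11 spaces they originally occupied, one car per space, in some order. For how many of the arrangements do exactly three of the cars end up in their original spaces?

2447445

Choose which 3 of the 11 are fixed: C(11,3) = 165.
The remaining 8 must be deranged: !8 = 14833.
Total: 165 × 14833 = 2447445.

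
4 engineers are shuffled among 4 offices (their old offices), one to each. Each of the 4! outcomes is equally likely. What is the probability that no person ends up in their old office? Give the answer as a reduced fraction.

3/8

Favorable outcomes: !4 = 9.
Total outcomes: 4! = 24.
Probability = 9/24 = 3/8.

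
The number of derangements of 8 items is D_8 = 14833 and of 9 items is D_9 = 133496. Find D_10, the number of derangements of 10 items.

1334961

D_10 = (10-1)·(D_9 + D_8) = 9·(133496 + 14833) = 9·148329 = 1334961.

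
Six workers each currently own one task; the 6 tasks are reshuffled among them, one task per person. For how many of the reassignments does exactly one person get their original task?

264

Pick the single fixed position: C(6,1) = 6 ways.
The remaining 5 must be deranged: !5 = 44.
Total: 6 × 44 = 264.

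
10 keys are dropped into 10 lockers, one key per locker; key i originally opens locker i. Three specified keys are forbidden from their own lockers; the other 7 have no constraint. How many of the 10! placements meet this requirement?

Let A_j be the event that the j-th constrained one is fixed. By inclusion-exclusion over the 3 events:
Σ_{j=0}^{3} (-1)^j C(3,j)(10-j)!
= C(3,0)·10! - C(3,1)·9! + C(3,2)·8! - C(3,3)·7!
= 3628800 - 1088640 + 120960 - 5040
= 2656080

2656080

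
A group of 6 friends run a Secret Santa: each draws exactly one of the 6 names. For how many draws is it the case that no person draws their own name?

265

Recurrence: !6 = 5·(!5 + !4).
!6 = 5·(44 + 9) = 5·53 = 265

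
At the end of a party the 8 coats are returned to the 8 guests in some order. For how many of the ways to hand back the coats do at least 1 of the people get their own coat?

25487

# with exactly i fixed is C(8,i)·!(8-i); sum over i=1..8:
  i=1: C(8,1)·!7 = 8·1854 = 14832
  i=2: C(8,2)·!6 = 28·265 = 7420
  i=3: C(8,3)·!5 = 56·44 = 2464
  i=4: C(8,4)·!4 = 70·9 = 630
  i=5: C(8,5)·!3 = 56·2 = 112
  i=6: C(8,6)·!2 = 28·1 = 28
  i=7: C(8,7)·!1 = 8·0 = 0
  i=8: C(8,8)·!0 = 1·1 = 1
Total = 25487.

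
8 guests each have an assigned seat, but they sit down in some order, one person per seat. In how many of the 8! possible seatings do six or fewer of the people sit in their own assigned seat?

Sum C(8,i)·!(8-i) for i = 0..6:
  i=0: C(8,0)·!8 = 1·14833 = 14833
  i=1: C(8,1)·!7 = 8·1854 = 14832
  i=2: C(8,2)·!6 = 28·265 = 7420
  i=3: C(8,3)·!5 = 56·44 = 2464
  i=4: C(8,4)·!4 = 70·9 = 630
  i=5: C(8,5)·!3 = 56·2 = 112
  i=6: C(8,6)·!2 = 28·1 = 28
Total = 40319.

40319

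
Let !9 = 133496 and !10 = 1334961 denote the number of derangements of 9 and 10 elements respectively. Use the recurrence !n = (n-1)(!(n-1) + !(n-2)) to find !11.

14684570

!11 = (11-1)·(!10 + !9) = 10·(1334961 + 133496) = 10·1468457 = 14684570.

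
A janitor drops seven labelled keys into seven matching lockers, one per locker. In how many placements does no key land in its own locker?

1854

Use !n = n·!(n-1) + (-1)^n.
!7 = 7·265 - 1 = 1854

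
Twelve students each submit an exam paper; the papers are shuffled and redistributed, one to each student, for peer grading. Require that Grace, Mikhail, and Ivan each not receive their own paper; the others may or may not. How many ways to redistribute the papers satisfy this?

Let A_j be the event that the j-th constrained one is fixed. By inclusion-exclusion over the 3 events:
Σ_{j=0}^{3} (-1)^j C(3,j)(12-j)!
= C(3,0)·12! - C(3,1)·11! + C(3,2)·10! - C(3,3)·9!
= 479001600 - 119750400 + 10886400 - 362880
= 369774720

369774720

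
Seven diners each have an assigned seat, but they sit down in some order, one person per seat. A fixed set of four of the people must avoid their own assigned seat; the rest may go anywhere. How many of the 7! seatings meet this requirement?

Let A_j be the event that the j-th constrained one is fixed. By inclusion-exclusion over the 4 events:
Σ_{j=0}^{4} (-1)^j C(4,j)(7-j)!
= C(4,0)·7! - C(4,1)·6! + C(4,2)·5! - C(4,3)·4! + C(4,4)·3!
= 5040 - 2880 + 720 - 96 + 6
= 2790

2790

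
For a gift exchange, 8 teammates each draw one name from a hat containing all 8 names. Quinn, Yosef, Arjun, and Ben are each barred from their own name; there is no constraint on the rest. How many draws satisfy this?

24024

Inclusion-exclusion on the 4 forbidden self-matches:
Σ_{j=0}^{4} (-1)^j C(4,j)(8-j)!
= C(4,0)·8! - C(4,1)·7! + C(4,2)·6! - C(4,3)·5! + C(4,4)·4!
= 40320 - 20160 + 4320 - 480 + 24
= 24024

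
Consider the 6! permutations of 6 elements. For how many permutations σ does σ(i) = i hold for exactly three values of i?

Pick the 3 fixed positions: C(6,3) = 20 ways.
The remaining 3 must be deranged: !3 = 2.
Total: 20 × 2 = 40.

40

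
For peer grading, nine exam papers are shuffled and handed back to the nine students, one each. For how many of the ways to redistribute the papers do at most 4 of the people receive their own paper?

Sum C(9,i)·!(9-i) for i = 0..4:
  i=0: C(9,0)·!9 = 1·133496 = 133496
  i=1: C(9,1)·!8 = 9·14833 = 133497
  i=2: C(9,2)·!7 = 36·1854 = 66744
  i=3: C(9,3)·!6 = 84·265 = 22260
  i=4: C(9,4)·!5 = 126·44 = 5544
Total = 361541.

361541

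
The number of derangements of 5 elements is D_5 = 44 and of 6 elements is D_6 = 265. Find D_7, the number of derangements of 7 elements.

D_7 = (7-1)·(D_6 + D_5) = 6·(265 + 44) = 6·309 = 1854.

1854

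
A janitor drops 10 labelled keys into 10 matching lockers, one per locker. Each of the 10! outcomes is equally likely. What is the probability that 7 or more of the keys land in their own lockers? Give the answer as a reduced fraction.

143/1814400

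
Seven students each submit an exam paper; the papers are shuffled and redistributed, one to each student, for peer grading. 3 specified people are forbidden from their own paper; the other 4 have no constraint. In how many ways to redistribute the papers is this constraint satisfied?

3216

Let A_j be the event that the j-th constrained one is fixed. By inclusion-exclusion over the 3 events:
Σ_{j=0}^{3} (-1)^j C(3,j)(7-j)!
= C(3,0)·7! - C(3,1)·6! + C(3,2)·5! - C(3,3)·4!
= 5040 - 2160 + 360 - 24
= 3216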